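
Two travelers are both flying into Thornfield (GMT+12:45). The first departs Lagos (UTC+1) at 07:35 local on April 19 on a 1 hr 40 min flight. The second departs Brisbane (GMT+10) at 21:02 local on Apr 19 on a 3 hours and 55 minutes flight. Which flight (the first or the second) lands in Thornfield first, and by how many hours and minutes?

Flight 1 in UTC: 07:35 − 1:00 = 06:35 on Apr 19.
+1 hour 40 minutes → arrive 08:15 UTC on Apr 19.
Flight 2 in UTC: 21:02 − 10:00 = 11:02 on Apr 19.
+3 hours and 55 minutes → arrive 14:57 UTC on Apr 19.
Flight 1 lands earlier by 6 hours 42 minutes.

the first, by 6 hours 42 minutes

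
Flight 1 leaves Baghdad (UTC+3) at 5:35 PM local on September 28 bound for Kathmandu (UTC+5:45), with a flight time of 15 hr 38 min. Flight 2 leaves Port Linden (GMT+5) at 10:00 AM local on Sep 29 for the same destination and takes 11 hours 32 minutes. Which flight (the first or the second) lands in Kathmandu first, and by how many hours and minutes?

Flight 1 in UTC: 5:35 PM − 3:00 = 2:35 PM on Sep 28.
+15 hours 38 minutes → arrive 6:13 AM UTC on Sep 29.
Flight 2 in UTC: 10:00 AM − 5:00 = 5:00 AM on Sep 29.
+11 hours 32 minutes → arrive 4:32 PM UTC on Sep 29.
Flight 1 lands earlier by 10 hours 19 minutes.

the first, by 10 hours 19 minutes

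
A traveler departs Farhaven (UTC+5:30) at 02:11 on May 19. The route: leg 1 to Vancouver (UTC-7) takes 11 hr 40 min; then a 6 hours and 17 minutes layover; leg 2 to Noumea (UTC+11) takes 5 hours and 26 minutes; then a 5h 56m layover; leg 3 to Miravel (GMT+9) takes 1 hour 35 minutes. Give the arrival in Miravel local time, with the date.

Convert departure to UTC: 02:11 − 5:30 = 20:41 UTC on May 18.
Add 11 hours and 40 minutes leg 1 → 08:21 UTC (May 19).
Add 6 hours and 17 minutes layover in Vancouver → 14:38 UTC.
Add 5 hours and 26 minutes leg 2 → 20:04 UTC.
Add 5 hours and 56 minutes layover in Noumea → 02:00 UTC (May 20).
Add 1 hour 35 minutes leg 3 → 03:35 UTC.
Miravel is UTC+9:00, so local arrival = 03:35 + 9:00 = 12:35 on May 20.

12:35 on May 20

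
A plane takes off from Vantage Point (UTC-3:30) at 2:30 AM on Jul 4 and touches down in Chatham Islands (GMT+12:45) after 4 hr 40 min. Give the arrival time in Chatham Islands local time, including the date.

11:25 PM on Jul 4

Convert departure to UTC: 2:30 AM + 3:30 = 6:00 AM UTC on Jul 4.
Add 4 hours and 40 minutes travel time → 10:40 AM UTC.
Chatham Islands is UTC+12:45, so local arrival = 10:40 AM + 12:45 = 11:25 PM on Jul 4.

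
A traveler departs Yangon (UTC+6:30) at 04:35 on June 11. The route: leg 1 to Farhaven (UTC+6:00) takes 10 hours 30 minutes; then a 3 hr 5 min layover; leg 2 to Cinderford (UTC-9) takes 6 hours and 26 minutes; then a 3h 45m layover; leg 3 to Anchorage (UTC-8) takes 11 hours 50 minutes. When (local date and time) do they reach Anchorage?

Convert departure to UTC: 04:35 − 6:30 = 22:05 UTC on Jun 10.
Add 10 hours 30 minutes leg 1 → 08:35 UTC (Jun 11).
Add 3 hours 5 minutes layover in Farhaven → 11:40 UTC.
Add 6 hours 26 minutes leg 2 → 18:06 UTC.
Add 3 hours 45 minutes layover in Cinderford → 21:51 UTC.
Add 11 hours and 50 minutes leg 3 → 09:41 UTC (Jun 12).
Anchorage is UTC−8:00, so local arrival = 09:41 − 8:00 = 01:41 on Jun 12.

01:41 on June 12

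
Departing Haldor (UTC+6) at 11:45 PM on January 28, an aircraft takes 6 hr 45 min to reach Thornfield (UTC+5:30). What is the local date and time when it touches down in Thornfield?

6:00 AM on Jan 29

Thornfield is 0:30 behind Haldor.
After 6 hours and 45 minutes it is 6:30 AM (Jan 29) in Haldor.
Shift by the zone difference: 6:30 AM − 0:30 = 6:00 AM on Jan 29 in Thornfield.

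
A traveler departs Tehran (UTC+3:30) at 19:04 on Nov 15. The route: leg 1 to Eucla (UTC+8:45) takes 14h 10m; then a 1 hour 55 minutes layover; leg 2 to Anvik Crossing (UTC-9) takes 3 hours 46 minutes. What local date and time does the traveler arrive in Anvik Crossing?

Convert departure to UTC: 19:04 − 3:30 = 15:34 UTC on Nov 15.
Add 14 hours and 10 minutes leg 1 → 05:44 UTC (Nov 16).
Add 1 hour and 55 minutes layover in Eucla → 07:39 UTC.
Add 3 hours and 46 minutes leg 2 → 11:25 UTC.
Anvik Crossing is UTC−9:00, so local arrival = 11:25 − 9:00 = 02:25 on Nov 16.

02:25 on November 16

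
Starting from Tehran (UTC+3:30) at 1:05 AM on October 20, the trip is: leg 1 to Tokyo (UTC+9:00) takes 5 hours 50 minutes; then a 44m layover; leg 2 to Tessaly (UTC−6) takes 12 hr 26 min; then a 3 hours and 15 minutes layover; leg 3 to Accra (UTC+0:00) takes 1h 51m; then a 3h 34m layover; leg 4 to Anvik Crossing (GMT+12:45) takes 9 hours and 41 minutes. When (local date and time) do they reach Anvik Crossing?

Convert departure to UTC: 1:05 AM − 3:30 = 9:35 PM UTC on Oct 19.
Add 5 hours 50 minutes leg 1 → 3:25 AM UTC (Oct 20).
Add 44 minutes layover in Tokyo → 4:09 AM UTC.
Add 12 hours 26 minutes leg 2 → 4:35 PM UTC.
Add 3 hours and 15 minutes layover in Tessaly → 7:50 PM UTC.
Add 1 hour 51 minutes leg 3 → 9:41 PM UTC.
Add 3 hours 34 minutes layover in Accra → 1:15 AM UTC (Oct 21).
Add 9 hours and 41 minutes leg 4 → 10:56 AM UTC.
Anvik Crossing is UTC+12:45, so local arrival = 10:56 AM + 12:45 = 11:41 PM on Oct 21.

11:41 PM on Oct 21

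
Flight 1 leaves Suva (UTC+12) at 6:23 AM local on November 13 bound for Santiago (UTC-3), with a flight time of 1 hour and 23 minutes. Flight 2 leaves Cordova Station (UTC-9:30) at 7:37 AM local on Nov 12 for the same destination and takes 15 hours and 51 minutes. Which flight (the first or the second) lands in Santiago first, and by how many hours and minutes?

Flight 1 in UTC: 6:23 AM − 12:00 = 6:23 PM on Nov 12.
+1 hour 23 minutes → arrive 7:46 PM UTC on Nov 12.
Flight 2 in UTC: 7:37 AM + 9:30 = 5:07 PM on Nov 12.
+15 hours and 51 minutes → arrive 8:58 AM UTC on Nov 13.
Flight 1 lands earlier by 13 hours 12 minutes.

the first, by 13 hours 12 minutes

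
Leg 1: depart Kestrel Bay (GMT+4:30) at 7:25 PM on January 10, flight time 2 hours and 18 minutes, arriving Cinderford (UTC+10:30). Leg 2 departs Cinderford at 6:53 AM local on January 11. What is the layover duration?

Convert departure to UTC: 7:25 PM − 4:30 = 2:55 PM UTC on Jan 10.
Add 2 hours and 18 minutes flight time → 5:13 PM UTC.
Cinderford is UTC+10:30, so local arrival = 5:13 PM + 10:30 = 3:43 AM on Jan 11.
Layover = 6:53 AM − 3:43 AM = 3 hours 10 minutes.

3 hours 10 minutes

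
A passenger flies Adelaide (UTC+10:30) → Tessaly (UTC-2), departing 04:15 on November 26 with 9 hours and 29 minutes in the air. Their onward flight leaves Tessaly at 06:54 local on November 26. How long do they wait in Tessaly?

5 hours 40 minutes

Convert departure to UTC: 04:15 − 10:30 = 17:45 UTC on Nov 25.
Add 9 hours 29 minutes flight time → 03:14 UTC (Nov 26).
Tessaly is UTC−2:00, so local arrival = 03:14 − 2:00 = 01:14 on Nov 26.
Layover = 06:54 − 01:14 = 5 hours 40 minutes.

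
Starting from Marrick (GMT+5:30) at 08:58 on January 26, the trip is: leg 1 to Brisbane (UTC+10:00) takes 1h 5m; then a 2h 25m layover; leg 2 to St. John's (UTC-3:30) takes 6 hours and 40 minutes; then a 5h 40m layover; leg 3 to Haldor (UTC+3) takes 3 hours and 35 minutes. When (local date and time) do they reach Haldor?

Convert departure to UTC: 08:58 − 5:30 = 03:28 UTC on Jan 26.
Add 1 hour 5 minutes leg 1 → 04:33 UTC.
Add 2 hours 25 minutes layover in Brisbane → 06:58 UTC.
Add 6 hours and 40 minutes leg 2 → 13:38 UTC.
Add 5 hours and 40 minutes layover in St. John's → 19:18 UTC.
Add 3 hours and 35 minutes leg 3 → 22:53 UTC.
Haldor is UTC+3:00, so local arrival = 22:53 + 3:00 = 01:53 on Jan 27.

01:53 on January 27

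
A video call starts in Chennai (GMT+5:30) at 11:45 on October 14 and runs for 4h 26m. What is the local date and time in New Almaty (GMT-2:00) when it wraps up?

Convert start to UTC: 11:45 − 5:30 = 06:15 UTC on Oct 14.
Add 4 hours and 26 minutes duration → 10:41 UTC.
New Almaty is UTC−2:00, so local end time = 10:41 − 2:00 = 08:41 on Oct 14.

08:41 on October 14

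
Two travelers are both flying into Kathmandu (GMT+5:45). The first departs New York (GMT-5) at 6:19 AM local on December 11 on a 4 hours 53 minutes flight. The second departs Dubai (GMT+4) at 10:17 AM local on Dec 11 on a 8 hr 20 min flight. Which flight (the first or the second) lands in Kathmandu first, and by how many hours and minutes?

the second, by 1 hour 35 minutes

Flight 1 in UTC: 6:19 AM + 5:00 = 11:19 AM on Dec 11.
+4 hours and 53 minutes → arrive 4:12 PM UTC on Dec 11.
Flight 2 in UTC: 10:17 AM − 4:00 = 6:17 AM on Dec 11.
+8 hours 20 minutes → arrive 2:37 PM UTC on Dec 11.
Flight 2 lands earlier by 1 hour 35 minutes.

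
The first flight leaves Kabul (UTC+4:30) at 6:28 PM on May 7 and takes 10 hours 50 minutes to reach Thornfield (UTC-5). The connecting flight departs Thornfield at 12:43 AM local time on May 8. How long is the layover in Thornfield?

Convert departure to UTC: 6:28 PM − 4:30 = 1:58 PM UTC on May 7.
Add 10 hours 50 minutes flight time → 12:48 AM UTC (May 8).
Thornfield is UTC−5:00, so local arrival = 12:48 AM − 5:00 = 7:48 PM on May 7.
Layover = 12:43 AM − 7:48 PM (+1 day) = 4 hours 55 minutes.

4 hours 55 minutes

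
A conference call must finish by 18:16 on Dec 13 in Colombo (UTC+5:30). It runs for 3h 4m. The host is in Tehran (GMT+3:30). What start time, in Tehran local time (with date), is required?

13:12 on Dec 13

Target end time in UTC: 18:16 − 5:30 = 12:46 on Dec 13.
Subtract 3 hours 4 minutes → start 09:42 UTC on Dec 13.
Tehran is UTC+3:30: 09:42 + 3:30 = 13:12 on Dec 13.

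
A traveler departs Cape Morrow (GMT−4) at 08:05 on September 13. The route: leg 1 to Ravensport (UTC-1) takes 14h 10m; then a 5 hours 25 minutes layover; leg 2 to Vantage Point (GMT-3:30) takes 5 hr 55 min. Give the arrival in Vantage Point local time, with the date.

10:05 on September 14

Convert departure to UTC: 08:05 + 4:00 = 12:05 UTC on Sep 13.
Add 14 hours 10 minutes leg 1 → 02:15 UTC (Sep 14).
Add 5 hours 25 minutes layover in Ravensport → 07:40 UTC.
Add 5 hours 55 minutes leg 2 → 13:35 UTC.
Vantage Point is UTC−3:30, so local arrival = 13:35 − 3:30 = 10:05 on Sep 14.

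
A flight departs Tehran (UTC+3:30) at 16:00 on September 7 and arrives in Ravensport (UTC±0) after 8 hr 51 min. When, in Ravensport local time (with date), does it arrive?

21:21 on Sep 7

Convert departure to UTC: 16:00 − 3:30 = 12:30 UTC on Sep 7.
Add 8 hours 51 minutes travel time → 21:21 UTC.
Ravensport is UTC+0, so local arrival is the same: 21:21 on Sep 7.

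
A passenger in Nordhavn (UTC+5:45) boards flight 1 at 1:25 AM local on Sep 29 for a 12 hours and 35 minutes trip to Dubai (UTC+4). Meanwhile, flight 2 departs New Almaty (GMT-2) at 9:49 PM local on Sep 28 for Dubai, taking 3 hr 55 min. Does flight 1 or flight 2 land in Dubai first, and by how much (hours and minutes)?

Flight 1 in UTC: 1:25 AM − 5:45 = 7:40 PM on Sep 28.
+12 hours and 35 minutes → arrive 8:15 AM UTC on Sep 29.
Flight 2 in UTC: 9:49 PM + 2:00 = 11:49 PM on Sep 28.
+3 hours 55 minutes → arrive 3:44 AM UTC on Sep 29.
Flight 2 lands earlier by 4 hours 31 minutes.

the second, by 4 hours 31 minutes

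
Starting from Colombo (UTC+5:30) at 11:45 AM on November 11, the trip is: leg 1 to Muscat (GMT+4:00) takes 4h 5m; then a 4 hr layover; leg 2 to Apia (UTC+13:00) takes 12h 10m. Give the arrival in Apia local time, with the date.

Convert departure to UTC: 11:45 AM − 5:30 = 6:15 AM UTC on Nov 11.
Add 4 hours and 5 minutes leg 1 → 10:20 AM UTC.
Add 4 hours layover in Muscat → 2:20 PM UTC.
Add 12 hours and 10 minutes leg 2 → 2:30 AM UTC (Nov 12).
Apia is UTC+13:00, so local arrival = 2:30 AM + 13:00 = 3:30 PM on Nov 12.

3:30 PM on Nov 12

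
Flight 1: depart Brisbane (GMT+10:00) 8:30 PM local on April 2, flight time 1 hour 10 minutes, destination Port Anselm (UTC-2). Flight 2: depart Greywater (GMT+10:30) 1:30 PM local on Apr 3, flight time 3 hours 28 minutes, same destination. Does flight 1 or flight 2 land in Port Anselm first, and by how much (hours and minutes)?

the first, by 18 hours 48 minutes

Flight 1 in UTC: 8:30 PM − 10:00 = 10:30 AM on Apr 2.
+1 hour 10 minutes → arrive 11:40 AM UTC on Apr 2.
Flight 2 in UTC: 1:30 PM − 10:30 = 3:00 AM on Apr 3.
+3 hours 28 minutes → arrive 6:28 AM UTC on Apr 3.
Flight 1 lands earlier by 18 hours 48 minutes.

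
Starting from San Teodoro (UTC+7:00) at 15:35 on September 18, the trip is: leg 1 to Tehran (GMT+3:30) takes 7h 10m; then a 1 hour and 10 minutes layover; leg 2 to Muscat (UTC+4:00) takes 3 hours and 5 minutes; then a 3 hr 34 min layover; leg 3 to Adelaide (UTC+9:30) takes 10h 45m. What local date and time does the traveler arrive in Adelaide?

19:49 on September 19

Convert departure to UTC: 15:35 − 7:00 = 08:35 UTC on Sep 18.
Add 7 hours and 10 minutes leg 1 → 15:45 UTC.
Add 1 hour and 10 minutes layover in Tehran → 16:55 UTC.
Add 3 hours and 5 minutes leg 2 → 20:00 UTC.
Add 3 hours 34 minutes layover in Muscat → 23:34 UTC.
Add 10 hours and 45 minutes leg 3 → 10:19 UTC (Sep 19).
Adelaide is UTC+9:30, so local arrival = 10:19 + 9:30 = 19:49 on Sep 19.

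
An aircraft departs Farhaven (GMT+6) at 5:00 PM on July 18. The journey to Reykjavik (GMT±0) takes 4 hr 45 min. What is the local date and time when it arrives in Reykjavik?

3:45 PM on July 18

Convert departure to UTC: 5:00 PM − 6:00 = 11:00 AM UTC on Jul 18.
Add 4 hours 45 minutes travel time → 3:45 PM UTC.
Reykjavik is UTC+0, so local arrival is the same: 3:45 PM on Jul 18.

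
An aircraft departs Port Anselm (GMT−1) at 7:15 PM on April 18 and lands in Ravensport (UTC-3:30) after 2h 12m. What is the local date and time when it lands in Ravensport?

6:57 PM on April 18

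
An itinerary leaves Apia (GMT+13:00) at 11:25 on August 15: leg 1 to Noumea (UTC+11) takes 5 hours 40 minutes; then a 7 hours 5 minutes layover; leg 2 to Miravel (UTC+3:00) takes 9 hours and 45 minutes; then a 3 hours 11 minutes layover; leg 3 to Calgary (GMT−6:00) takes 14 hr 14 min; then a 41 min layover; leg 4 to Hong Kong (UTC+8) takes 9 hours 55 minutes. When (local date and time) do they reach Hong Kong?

Convert departure to UTC: 11:25 − 13:00 = 22:25 UTC on Aug 14.
Add 5 hours and 40 minutes leg 1 → 04:05 UTC (Aug 15).
Add 7 hours 5 minutes layover in Noumea → 11:10 UTC.
Add 9 hours and 45 minutes leg 2 → 20:55 UTC.
Add 3 hours 11 minutes layover in Miravel → 00:06 UTC (Aug 16).
Add 14 hours 14 minutes leg 3 → 14:20 UTC.
Add 41 minutes layover in Calgary → 15:01 UTC.
Add 9 hours and 55 minutes leg 4 → 00:56 UTC (Aug 17).
Hong Kong is UTC+8:00, so local arrival = 00:56 + 8:00 = 08:56 on Aug 17.

08:56 on Aug 17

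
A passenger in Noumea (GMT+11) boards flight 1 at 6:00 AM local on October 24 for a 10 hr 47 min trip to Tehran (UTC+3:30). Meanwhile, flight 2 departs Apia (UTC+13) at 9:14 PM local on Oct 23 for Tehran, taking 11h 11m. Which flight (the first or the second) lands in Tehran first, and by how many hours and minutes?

the second, by 10 hours 22 minutes

Flight 1 in UTC: 6:00 AM − 11:00 = 7:00 PM on Oct 23.
+10 hours and 47 minutes → arrive 5:47 AM UTC on Oct 24.
Flight 2 in UTC: 9:14 PM − 13:00 = 8:14 AM on Oct 23.
+11 hours and 11 minutes → arrive 7:25 PM UTC on Oct 23.
Flight 2 lands earlier by 10 hours 22 minutes.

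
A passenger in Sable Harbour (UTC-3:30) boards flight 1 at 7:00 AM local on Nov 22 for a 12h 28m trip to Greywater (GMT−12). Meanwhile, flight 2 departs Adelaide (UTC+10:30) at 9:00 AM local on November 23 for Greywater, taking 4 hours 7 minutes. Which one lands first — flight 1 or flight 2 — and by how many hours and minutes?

Flight 1 in UTC: 7:00 AM + 3:30 = 10:30 AM on Nov 22.
+12 hours and 28 minutes → arrive 10:58 PM UTC on Nov 22.
Flight 2 in UTC: 9:00 AM − 10:30 = 10:30 PM on Nov 22.
+4 hours and 7 minutes → arrive 2:37 AM UTC on Nov 23.
Flight 1 lands earlier by 3 hours 39 minutes.

the first, by 3 hours 39 minutes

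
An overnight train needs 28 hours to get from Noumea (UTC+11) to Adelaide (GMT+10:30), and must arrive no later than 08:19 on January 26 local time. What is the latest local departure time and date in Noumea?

04:49 on January 25

Target arrival in UTC: 08:19 − 10:30 = 21:49 on Jan 25.
Subtract 28 hours → departure 17:49 UTC on Jan 24.
Noumea is UTC+11:00: 17:49 + 11:00 = 04:49 on Jan 25.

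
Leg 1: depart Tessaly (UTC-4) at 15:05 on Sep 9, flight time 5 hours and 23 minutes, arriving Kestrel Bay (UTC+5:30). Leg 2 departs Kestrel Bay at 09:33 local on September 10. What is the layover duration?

3 hours 35 minutes

Convert departure to UTC: 15:05 + 4:00 = 19:05 UTC on Sep 9.
Add 5 hours and 23 minutes flight time → 00:28 UTC (Sep 10).
Kestrel Bay is UTC+5:30, so local arrival = 00:28 + 5:30 = 05:58 on Sep 10.
Layover = 09:33 − 05:58 = 3 hours 35 minutes.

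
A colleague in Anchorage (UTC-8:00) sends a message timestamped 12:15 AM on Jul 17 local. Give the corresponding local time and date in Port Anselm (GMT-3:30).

4:45 AM on July 17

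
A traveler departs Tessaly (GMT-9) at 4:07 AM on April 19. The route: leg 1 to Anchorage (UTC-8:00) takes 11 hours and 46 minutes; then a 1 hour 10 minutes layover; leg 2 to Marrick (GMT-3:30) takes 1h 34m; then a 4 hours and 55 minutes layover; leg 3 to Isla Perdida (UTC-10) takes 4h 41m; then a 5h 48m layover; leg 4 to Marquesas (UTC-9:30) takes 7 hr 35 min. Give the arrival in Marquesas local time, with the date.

Convert departure to UTC: 4:07 AM + 9:00 = 1:07 PM UTC on Apr 19.
Add 11 hours 46 minutes leg 1 → 12:53 AM UTC (Apr 20).
Add 1 hour and 10 minutes layover in Anchorage → 2:03 AM UTC.
Add 1 hour and 34 minutes leg 2 → 3:37 AM UTC.
Add 4 hours 55 minutes layover in Marrick → 8:32 AM UTC.
Add 4 hours and 41 minutes leg 3 → 1:13 PM UTC.
Add 5 hours 48 minutes layover in Isla Perdida → 7:01 PM UTC.
Add 7 hours 35 minutes leg 4 → 2:36 AM UTC (Apr 21).
Marquesas is UTC−9:30, so local arrival = 2:36 AM − 9:30 = 5:06 PM on Apr 20.

5:06 PM on Apr 20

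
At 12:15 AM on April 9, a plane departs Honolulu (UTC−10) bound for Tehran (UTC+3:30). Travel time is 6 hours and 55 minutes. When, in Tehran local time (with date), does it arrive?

8:40 PM on April 9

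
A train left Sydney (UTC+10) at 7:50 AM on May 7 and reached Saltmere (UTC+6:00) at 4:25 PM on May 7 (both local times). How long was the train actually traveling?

Saltmere is 4:00 behind Sydney.
Clock-face elapsed time (ignoring zones) is 8 hours 35 minutes.
Actual elapsed = 8 hours 35 minutes + 4:00 = 12 hours 35 minutes.

12 hours 35 minutes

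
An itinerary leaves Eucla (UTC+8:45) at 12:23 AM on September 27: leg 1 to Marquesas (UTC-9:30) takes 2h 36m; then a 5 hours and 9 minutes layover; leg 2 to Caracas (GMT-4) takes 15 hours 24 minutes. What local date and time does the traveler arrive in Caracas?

Convert departure to UTC: 12:23 AM − 8:45 = 3:38 PM UTC on Sep 26.
Add 2 hours and 36 minutes leg 1 → 6:14 PM UTC.
Add 5 hours and 9 minutes layover in Marquesas → 11:23 PM UTC.
Add 15 hours and 24 minutes leg 2 → 2:47 PM UTC (Sep 27).
Caracas is UTC−4:00, so local arrival = 2:47 PM − 4:00 = 10:47 AM on Sep 27.

10:47 AM on September 27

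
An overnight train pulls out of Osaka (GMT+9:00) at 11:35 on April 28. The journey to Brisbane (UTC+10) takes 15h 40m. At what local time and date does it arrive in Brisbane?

Brisbane is 1:00 ahead of Osaka.
After 15 hours and 40 minutes it is 03:15 (Apr 29) in Osaka.
Shift by the zone difference: 03:15 + 1:00 = 04:15 on Apr 29 in Brisbane.

04:15 on Apr 29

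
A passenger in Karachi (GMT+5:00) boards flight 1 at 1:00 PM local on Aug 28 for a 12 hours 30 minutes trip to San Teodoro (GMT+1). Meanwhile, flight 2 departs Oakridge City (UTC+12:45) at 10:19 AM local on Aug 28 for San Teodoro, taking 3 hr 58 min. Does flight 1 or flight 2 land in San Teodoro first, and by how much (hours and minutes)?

the second, by 18 hours 58 minutes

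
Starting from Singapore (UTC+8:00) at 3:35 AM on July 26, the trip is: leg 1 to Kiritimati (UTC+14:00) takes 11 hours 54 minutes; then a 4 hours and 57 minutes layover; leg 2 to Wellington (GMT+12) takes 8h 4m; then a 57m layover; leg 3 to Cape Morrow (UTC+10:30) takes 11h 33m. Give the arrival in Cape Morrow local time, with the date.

7:30 PM on Jul 27

Convert departure to UTC: 3:35 AM − 8:00 = 7:35 PM UTC on Jul 25.
Add 11 hours and 54 minutes leg 1 → 7:29 AM UTC (Jul 26).
Add 4 hours 57 minutes layover in Kiritimati → 12:26 PM UTC.
Add 8 hours 4 minutes leg 2 → 8:30 PM UTC.
Add 57 minutes layover in Wellington → 9:27 PM UTC.
Add 11 hours and 33 minutes leg 3 → 9:00 AM UTC (Jul 27).
Cape Morrow is UTC+10:30, so local arrival = 9:00 AM + 10:30 = 7:30 PM on Jul 27.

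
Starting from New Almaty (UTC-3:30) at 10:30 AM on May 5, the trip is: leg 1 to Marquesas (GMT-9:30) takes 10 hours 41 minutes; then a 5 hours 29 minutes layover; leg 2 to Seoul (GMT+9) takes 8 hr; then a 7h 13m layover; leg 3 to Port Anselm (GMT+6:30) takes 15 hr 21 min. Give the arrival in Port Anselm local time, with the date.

Convert departure to UTC: 10:30 AM + 3:30 = 2:00 PM UTC on May 5.
Add 10 hours and 41 minutes leg 1 → 12:41 AM UTC (May 6).
Add 5 hours 29 minutes layover in Marquesas → 6:10 AM UTC.
Add 8 hours leg 2 → 2:10 PM UTC.
Add 7 hours and 13 minutes layover in Seoul → 9:23 PM UTC.
Add 15 hours and 21 minutes leg 3 → 12:44 PM UTC (May 7).
Port Anselm is UTC+6:30, so local arrival = 12:44 PM + 6:30 = 7:14 PM on May 7.

7:14 PM on May 7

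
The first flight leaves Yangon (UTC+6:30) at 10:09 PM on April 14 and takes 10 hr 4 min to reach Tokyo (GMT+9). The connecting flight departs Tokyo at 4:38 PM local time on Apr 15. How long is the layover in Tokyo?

5 hours 55 minutes

Convert departure to UTC: 10:09 PM − 6:30 = 3:39 PM UTC on Apr 14.
Add 10 hours and 4 minutes flight time → 1:43 AM UTC (Apr 15).
Tokyo is UTC+9:00, so local arrival = 1:43 AM + 9:00 = 10:43 AM on Apr 15.
Layover = 4:38 PM − 10:43 AM = 5 hours 55 minutes.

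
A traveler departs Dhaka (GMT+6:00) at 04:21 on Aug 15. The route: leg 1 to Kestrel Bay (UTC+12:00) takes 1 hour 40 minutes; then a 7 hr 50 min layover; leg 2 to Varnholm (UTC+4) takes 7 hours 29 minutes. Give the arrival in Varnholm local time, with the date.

19:20 on August 15

Convert departure to UTC: 04:21 − 6:00 = 22:21 UTC on Aug 14.
Add 1 hour 40 minutes leg 1 → 00:01 UTC (Aug 15).
Add 7 hours and 50 minutes layover in Kestrel Bay → 07:51 UTC.
Add 7 hours 29 minutes leg 2 → 15:20 UTC.
Varnholm is UTC+4:00, so local arrival = 15:20 + 4:00 = 19:20 on Aug 15.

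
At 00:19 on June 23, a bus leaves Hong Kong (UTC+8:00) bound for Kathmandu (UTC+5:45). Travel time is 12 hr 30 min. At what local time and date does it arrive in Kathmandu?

Convert departure to UTC: 00:19 − 8:00 = 16:19 UTC on Jun 22.
Add 12 hours 30 minutes travel time → 04:49 UTC (Jun 23).
Kathmandu is UTC+5:45, so local arrival = 04:49 + 5:45 = 10:34 on Jun 23.

10:34 on June 23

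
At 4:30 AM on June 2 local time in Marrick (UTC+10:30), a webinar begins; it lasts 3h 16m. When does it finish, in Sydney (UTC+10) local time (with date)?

Convert start to UTC: 4:30 AM − 10:30 = 6:00 PM UTC on Jun 1.
Add 3 hours 16 minutes duration → 9:16 PM UTC.
Sydney is UTC+10:00, so local end time = 9:16 PM + 10:00 = 7:16 AM on Jun 2.

7:16 AM on June 2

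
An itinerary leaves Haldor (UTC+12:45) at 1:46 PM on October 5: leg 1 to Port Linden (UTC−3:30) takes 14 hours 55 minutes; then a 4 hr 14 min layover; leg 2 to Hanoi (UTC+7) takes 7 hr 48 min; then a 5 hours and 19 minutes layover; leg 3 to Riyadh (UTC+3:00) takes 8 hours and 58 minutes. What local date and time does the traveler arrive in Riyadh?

Convert departure to UTC: 1:46 PM − 12:45 = 1:01 AM UTC on Oct 5.
Add 14 hours 55 minutes leg 1 → 3:56 PM UTC.
Add 4 hours and 14 minutes layover in Port Linden → 8:10 PM UTC.
Add 7 hours 48 minutes leg 2 → 3:58 AM UTC (Oct 6).
Add 5 hours and 19 minutes layover in Hanoi → 9:17 AM UTC.
Add 8 hours 58 minutes leg 3 → 6:15 PM UTC.
Riyadh is UTC+3:00, so local arrival = 6:15 PM + 3:00 = 9:15 PM on Oct 6.

9:15 PM on October 6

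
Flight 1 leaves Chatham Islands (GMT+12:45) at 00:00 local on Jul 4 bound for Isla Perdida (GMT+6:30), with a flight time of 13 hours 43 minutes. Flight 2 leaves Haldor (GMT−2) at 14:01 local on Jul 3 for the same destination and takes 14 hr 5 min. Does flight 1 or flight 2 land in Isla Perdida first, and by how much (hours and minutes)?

Flight 1 in UTC: 00:00 − 12:45 = 11:15 on Jul 3.
+13 hours 43 minutes → arrive 00:58 UTC on Jul 4.
Flight 2 in UTC: 14:01 + 2:00 = 16:01 on Jul 3.
+14 hours and 5 minutes → arrive 06:06 UTC on Jul 4.
Flight 1 lands earlier by 5 hours 8 minutes.

the first, by 5 hours 8 minutes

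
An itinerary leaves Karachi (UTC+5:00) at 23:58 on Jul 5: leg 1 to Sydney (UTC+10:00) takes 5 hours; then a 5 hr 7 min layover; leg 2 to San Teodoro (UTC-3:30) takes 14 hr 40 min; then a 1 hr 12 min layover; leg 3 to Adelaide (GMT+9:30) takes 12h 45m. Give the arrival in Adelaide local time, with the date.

Convert departure to UTC: 23:58 − 5:00 = 18:58 UTC on Jul 5.
Add 5 hours leg 1 → 23:58 UTC.
Add 5 hours and 7 minutes layover in Sydney → 05:05 UTC (Jul 6).
Add 14 hours 40 minutes leg 2 → 19:45 UTC.
Add 1 hour and 12 minutes layover in San Teodoro → 20:57 UTC.
Add 12 hours 45 minutes leg 3 → 09:42 UTC (Jul 7).
Adelaide is UTC+9:30, so local arrival = 09:42 + 9:30 = 19:12 on Jul 7.

19:12 on July 7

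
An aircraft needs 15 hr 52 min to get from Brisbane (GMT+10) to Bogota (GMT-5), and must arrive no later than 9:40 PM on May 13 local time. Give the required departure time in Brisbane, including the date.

Target arrival in UTC: 9:40 PM + 5:00 = 2:40 AM on May 14.
Subtract 15 hours and 52 minutes → departure 10:48 AM UTC on May 13.
Brisbane is UTC+10:00: 10:48 AM + 10:00 = 8:48 PM on May 13.

8:48 PM on May 13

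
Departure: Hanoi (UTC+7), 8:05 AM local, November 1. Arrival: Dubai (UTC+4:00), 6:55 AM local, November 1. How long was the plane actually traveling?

1 hour 50 minutes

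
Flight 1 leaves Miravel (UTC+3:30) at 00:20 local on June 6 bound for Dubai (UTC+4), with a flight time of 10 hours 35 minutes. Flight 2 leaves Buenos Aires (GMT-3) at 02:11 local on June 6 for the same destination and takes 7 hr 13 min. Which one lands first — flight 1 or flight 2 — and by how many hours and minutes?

the first, by 4 hours 59 minutes

Flight 1 in UTC: 00:20 − 3:30 = 20:50 on Jun 5.
+10 hours 35 minutes → arrive 07:25 UTC on Jun 6.
Flight 2 in UTC: 02:11 + 3:00 = 05:11 on Jun 6.
+7 hours and 13 minutes → arrive 12:24 UTC on Jun 6.
Flight 1 lands earlier by 4 hours 59 minutes.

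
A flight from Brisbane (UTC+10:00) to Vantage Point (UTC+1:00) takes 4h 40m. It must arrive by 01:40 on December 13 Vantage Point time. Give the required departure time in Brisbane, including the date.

Target arrival in UTC: 01:40 − 1:00 = 00:40 on Dec 13.
Subtract 4 hours and 40 minutes → departure 20:00 UTC on Dec 12.
Brisbane is UTC+10:00: 20:00 + 10:00 = 06:00 on Dec 13.

06:00 on December 13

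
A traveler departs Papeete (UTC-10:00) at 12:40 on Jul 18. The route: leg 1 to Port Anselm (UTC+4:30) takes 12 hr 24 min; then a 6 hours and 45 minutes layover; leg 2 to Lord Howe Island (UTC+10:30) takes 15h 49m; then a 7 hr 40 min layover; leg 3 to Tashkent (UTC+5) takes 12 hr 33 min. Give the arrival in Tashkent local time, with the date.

Convert departure to UTC: 12:40 + 10:00 = 22:40 UTC on Jul 18.
Add 12 hours and 24 minutes leg 1 → 11:04 UTC (Jul 19).
Add 6 hours 45 minutes layover in Port Anselm → 17:49 UTC.
Add 15 hours 49 minutes leg 2 → 09:38 UTC (Jul 20).
Add 7 hours 40 minutes layover in Lord Howe Island → 17:18 UTC.
Add 12 hours 33 minutes leg 3 → 05:51 UTC (Jul 21).
Tashkent is UTC+5:00, so local arrival = 05:51 + 5:00 = 10:51 on Jul 21.

10:51 on July 21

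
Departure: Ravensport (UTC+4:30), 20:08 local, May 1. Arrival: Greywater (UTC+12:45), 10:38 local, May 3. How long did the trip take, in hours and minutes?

30 hours 15 minutes

Departure in UTC: 20:08 − 4:30 = 15:38 on May 1.
Arrival in UTC: 10:38 − 12:45 = 21:53 on May 2.
Elapsed = 21:53 − 15:38 (+1 day) = 30 hours 15 minutes.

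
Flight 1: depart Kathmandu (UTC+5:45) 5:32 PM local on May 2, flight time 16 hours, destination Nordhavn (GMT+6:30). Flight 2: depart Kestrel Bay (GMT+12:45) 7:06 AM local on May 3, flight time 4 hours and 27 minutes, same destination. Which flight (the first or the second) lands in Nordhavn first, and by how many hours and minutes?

the second, by 4 hours 59 minutes

Flight 1 in UTC: 5:32 PM − 5:45 = 11:47 AM on May 2.
+16 hours → arrive 3:47 AM UTC on May 3.
Flight 2 in UTC: 7:06 AM − 12:45 = 6:21 PM on May 2.
+4 hours and 27 minutes → arrive 10:48 PM UTC on May 2.
Flight 2 lands earlier by 4 hours 59 minutes.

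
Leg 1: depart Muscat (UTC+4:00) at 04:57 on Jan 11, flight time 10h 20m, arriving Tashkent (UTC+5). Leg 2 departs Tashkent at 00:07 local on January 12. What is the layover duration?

7 hours 50 minutes

Convert departure to UTC: 04:57 − 4:00 = 00:57 UTC on Jan 11.
Add 10 hours 20 minutes flight time → 11:17 UTC.
Tashkent is UTC+5:00, so local arrival = 11:17 + 5:00 = 16:17 on Jan 11.
Layover = 00:07 − 16:17 (+1 day) = 7 hours 50 minutes.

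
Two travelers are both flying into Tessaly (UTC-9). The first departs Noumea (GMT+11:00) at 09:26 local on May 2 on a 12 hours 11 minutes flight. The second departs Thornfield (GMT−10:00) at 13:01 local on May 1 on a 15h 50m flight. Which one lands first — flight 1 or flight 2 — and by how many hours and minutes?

the first, by 4 hours 14 minutes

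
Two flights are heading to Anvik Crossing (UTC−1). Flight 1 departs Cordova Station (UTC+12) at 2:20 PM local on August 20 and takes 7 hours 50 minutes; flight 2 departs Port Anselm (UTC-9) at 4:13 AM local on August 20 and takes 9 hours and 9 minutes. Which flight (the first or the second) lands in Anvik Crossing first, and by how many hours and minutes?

the first, by 12 hours 12 minutes

Flight 1 in UTC: 2:20 PM − 12:00 = 2:20 AM on Aug 20.
+7 hours and 50 minutes → arrive 10:10 AM UTC on Aug 20.
Flight 2 in UTC: 4:13 AM + 9:00 = 1:13 PM on Aug 20.
+9 hours 9 minutes → arrive 10:22 PM UTC on Aug 20.
Flight 1 lands earlier by 12 hours 12 minutes.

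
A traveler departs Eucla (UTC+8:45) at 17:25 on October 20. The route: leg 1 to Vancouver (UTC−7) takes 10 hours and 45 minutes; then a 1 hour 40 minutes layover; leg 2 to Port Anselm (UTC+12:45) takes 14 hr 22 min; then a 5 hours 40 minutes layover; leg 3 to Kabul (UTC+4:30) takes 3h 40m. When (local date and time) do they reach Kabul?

Convert departure to UTC: 17:25 − 8:45 = 08:40 UTC on Oct 20.
Add 10 hours 45 minutes leg 1 → 19:25 UTC.
Add 1 hour and 40 minutes layover in Vancouver → 21:05 UTC.
Add 14 hours and 22 minutes leg 2 → 11:27 UTC (Oct 21).
Add 5 hours 40 minutes layover in Port Anselm → 17:07 UTC.
Add 3 hours and 40 minutes leg 3 → 20:47 UTC.
Kabul is UTC+4:30, so local arrival = 20:47 + 4:30 = 01:17 on Oct 22.

01:17 on Oct 22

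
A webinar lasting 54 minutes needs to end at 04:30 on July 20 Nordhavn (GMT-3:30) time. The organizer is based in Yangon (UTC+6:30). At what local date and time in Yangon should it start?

13:36 on July 20

Target end time in UTC: 04:30 + 3:30 = 08:00 on Jul 20.
Subtract 54 minutes → start 07:06 UTC on Jul 20.
Yangon is UTC+6:30: 07:06 + 6:30 = 13:36 on Jul 20.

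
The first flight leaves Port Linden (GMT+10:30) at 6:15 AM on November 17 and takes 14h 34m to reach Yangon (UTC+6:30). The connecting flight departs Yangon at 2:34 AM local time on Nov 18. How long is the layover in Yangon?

9 hours 45 minutes

Convert departure to UTC: 6:15 AM − 10:30 = 7:45 PM UTC on Nov 16.
Add 14 hours 34 minutes flight time → 10:19 AM UTC (Nov 17).
Yangon is UTC+6:30, so local arrival = 10:19 AM + 6:30 = 4:49 PM on Nov 17.
Layover = 2:34 AM − 4:49 PM (+1 day) = 9 hours 45 minutes.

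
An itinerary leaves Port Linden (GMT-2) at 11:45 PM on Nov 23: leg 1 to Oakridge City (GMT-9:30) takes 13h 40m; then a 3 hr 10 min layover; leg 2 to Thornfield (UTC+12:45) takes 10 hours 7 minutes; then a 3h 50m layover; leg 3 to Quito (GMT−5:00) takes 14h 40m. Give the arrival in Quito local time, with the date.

Convert departure to UTC: 11:45 PM + 2:00 = 1:45 AM UTC on Nov 24.
Add 13 hours and 40 minutes leg 1 → 3:25 PM UTC.
Add 3 hours 10 minutes layover in Oakridge City → 6:35 PM UTC.
Add 10 hours 7 minutes leg 2 → 4:42 AM UTC (Nov 25).
Add 3 hours 50 minutes layover in Thornfield → 8:32 AM UTC.
Add 14 hours and 40 minutes leg 3 → 11:12 PM UTC.
Quito is UTC−5:00, so local arrival = 11:12 PM − 5:00 = 6:12 PM on Nov 25.

6:12 PM on November 25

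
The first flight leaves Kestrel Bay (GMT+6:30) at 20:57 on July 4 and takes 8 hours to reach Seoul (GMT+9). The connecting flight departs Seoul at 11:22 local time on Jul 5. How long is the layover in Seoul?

3 hours 55 minutes

Convert departure to UTC: 20:57 − 6:30 = 14:27 UTC on Jul 4.
Add 8 hours flight time → 22:27 UTC.
Seoul is UTC+9:00, so local arrival = 22:27 + 9:00 = 07:27 on Jul 5.
Layover = 11:22 − 07:27 = 3 hours 55 minutes.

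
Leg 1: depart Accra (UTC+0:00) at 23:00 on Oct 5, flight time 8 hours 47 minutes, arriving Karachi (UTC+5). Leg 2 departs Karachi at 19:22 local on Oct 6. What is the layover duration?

Accra is at UTC+0, so departure is already 23:00 UTC on Oct 5.
Add 8 hours 47 minutes flight time → 07:47 UTC (Oct 6).
Karachi is UTC+5:00, so local arrival = 07:47 + 5:00 = 12:47 on Oct 6.
Layover = 19:22 − 12:47 = 6 hours 35 minutes.

6 hours 35 minutes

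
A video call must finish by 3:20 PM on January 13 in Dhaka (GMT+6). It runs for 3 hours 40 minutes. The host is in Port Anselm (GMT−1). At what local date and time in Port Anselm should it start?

4:40 AM on Jan 13

Target end time in UTC: 3:20 PM − 6:00 = 9:20 AM on Jan 13.
Subtract 3 hours 40 minutes → start 5:40 AM UTC on Jan 13.
Port Anselm is UTC−1:00: 5:40 AM − 1:00 = 4:40 AM on Jan 13.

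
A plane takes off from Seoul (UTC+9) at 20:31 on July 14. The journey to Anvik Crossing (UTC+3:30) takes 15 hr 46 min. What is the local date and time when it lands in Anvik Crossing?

06:47 on July 15

Convert departure to UTC: 20:31 − 9:00 = 11:31 UTC on Jul 14.
Add 15 hours 46 minutes travel time → 03:17 UTC (Jul 15).
Anvik Crossing is UTC+3:30, so local arrival = 03:17 + 3:30 = 06:47 on Jul 15.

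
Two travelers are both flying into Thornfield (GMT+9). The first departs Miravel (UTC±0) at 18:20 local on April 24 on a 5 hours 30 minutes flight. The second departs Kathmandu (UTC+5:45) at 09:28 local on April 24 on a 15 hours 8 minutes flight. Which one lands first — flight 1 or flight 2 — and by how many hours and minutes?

the second, by 4 hours 59 minutes

Flight 1 departs at 18:20 UTC (Apr 24).
+5 hours and 30 minutes → arrive 23:50 UTC on Apr 24.
Flight 2 in UTC: 09:28 − 5:45 = 03:43 on Apr 24.
+15 hours and 8 minutes → arrive 18:51 UTC on Apr 24.
Flight 2 lands earlier by 4 hours 59 minutes.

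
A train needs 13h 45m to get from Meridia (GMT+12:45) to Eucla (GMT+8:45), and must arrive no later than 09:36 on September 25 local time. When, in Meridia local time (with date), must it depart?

23:51 on September 24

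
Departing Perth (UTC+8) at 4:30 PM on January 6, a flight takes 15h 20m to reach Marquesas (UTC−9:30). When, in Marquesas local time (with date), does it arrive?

2:20 PM on January 6

Convert departure to UTC: 4:30 PM − 8:00 = 8:30 AM UTC on Jan 6.
Add 15 hours 20 minutes travel time → 11:50 PM UTC.
Marquesas is UTC−9:30, so local arrival = 11:50 PM − 9:30 = 2:20 PM on Jan 6.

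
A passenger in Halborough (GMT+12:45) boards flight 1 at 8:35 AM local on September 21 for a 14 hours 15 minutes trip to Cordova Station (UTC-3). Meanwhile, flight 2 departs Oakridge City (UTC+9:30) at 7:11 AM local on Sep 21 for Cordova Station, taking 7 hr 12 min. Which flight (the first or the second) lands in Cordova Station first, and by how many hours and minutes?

the second, by 5 hours 12 minutes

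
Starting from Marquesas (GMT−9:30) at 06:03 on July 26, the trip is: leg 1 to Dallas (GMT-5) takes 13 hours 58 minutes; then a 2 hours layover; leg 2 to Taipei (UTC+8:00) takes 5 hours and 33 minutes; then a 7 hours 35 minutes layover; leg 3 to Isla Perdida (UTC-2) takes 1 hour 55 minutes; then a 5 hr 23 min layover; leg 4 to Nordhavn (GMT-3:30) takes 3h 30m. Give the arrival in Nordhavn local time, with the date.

Convert departure to UTC: 06:03 + 9:30 = 15:33 UTC on Jul 26.
Add 13 hours and 58 minutes leg 1 → 05:31 UTC (Jul 27).
Add 2 hours layover in Dallas → 07:31 UTC.
Add 5 hours and 33 minutes leg 2 → 13:04 UTC.
Add 7 hours 35 minutes layover in Taipei → 20:39 UTC.
Add 1 hour and 55 minutes leg 3 → 22:34 UTC.
Add 5 hours and 23 minutes layover in Isla Perdida → 03:57 UTC (Jul 28).
Add 3 hours and 30 minutes leg 4 → 07:27 UTC.
Nordhavn is UTC−3:30, so local arrival = 07:27 − 3:30 = 03:57 on Jul 28.

03:57 on July 28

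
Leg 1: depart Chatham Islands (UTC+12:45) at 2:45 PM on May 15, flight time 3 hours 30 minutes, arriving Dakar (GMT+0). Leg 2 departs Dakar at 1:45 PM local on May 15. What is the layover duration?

Convert departure to UTC: 2:45 PM − 12:45 = 2:00 AM UTC on May 15.
Add 3 hours 30 minutes flight time → 5:30 AM UTC.
Dakar is UTC+0, so local arrival is the same: 5:30 AM on May 15.
Layover = 1:45 PM − 5:30 AM = 8 hours 15 minutes.

8 hours 15 minutes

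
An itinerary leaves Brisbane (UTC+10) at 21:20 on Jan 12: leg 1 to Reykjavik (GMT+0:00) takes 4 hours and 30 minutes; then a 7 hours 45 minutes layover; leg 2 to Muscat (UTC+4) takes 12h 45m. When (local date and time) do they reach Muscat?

Convert departure to UTC: 21:20 − 10:00 = 11:20 UTC on Jan 12.
Add 4 hours 30 minutes leg 1 → 15:50 UTC.
Add 7 hours and 45 minutes layover in Reykjavik → 23:35 UTC.
Add 12 hours and 45 minutes leg 2 → 12:20 UTC (Jan 13).
Muscat is UTC+4:00, so local arrival = 12:20 + 4:00 = 16:20 on Jan 13.

16:20 on January 13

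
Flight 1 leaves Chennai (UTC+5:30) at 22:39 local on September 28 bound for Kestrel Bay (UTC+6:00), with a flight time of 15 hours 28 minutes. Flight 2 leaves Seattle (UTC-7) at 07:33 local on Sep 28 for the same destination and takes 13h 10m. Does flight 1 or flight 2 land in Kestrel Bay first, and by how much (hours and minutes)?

the second, by 4 hours 54 minutes

Flight 1 in UTC: 22:39 − 5:30 = 17:09 on Sep 28.
+15 hours 28 minutes → arrive 08:37 UTC on Sep 29.
Flight 2 in UTC: 07:33 + 7:00 = 14:33 on Sep 28.
+13 hours and 10 minutes → arrive 03:43 UTC on Sep 29.
Flight 2 lands earlier by 4 hours 54 minutes.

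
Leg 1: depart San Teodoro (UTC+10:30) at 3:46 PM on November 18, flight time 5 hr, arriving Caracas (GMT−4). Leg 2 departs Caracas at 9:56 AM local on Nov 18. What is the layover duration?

3 hours 40 minutes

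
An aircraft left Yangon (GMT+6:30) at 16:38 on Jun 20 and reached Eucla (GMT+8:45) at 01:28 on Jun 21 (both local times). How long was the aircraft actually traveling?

Departure in UTC: 16:38 − 6:30 = 10:08 on Jun 20.
Arrival in UTC: 01:28 − 8:45 = 16:43 on Jun 20.
Elapsed = 16:43 − 10:08 = 6 hours 35 minutes.

6 hours 35 minutes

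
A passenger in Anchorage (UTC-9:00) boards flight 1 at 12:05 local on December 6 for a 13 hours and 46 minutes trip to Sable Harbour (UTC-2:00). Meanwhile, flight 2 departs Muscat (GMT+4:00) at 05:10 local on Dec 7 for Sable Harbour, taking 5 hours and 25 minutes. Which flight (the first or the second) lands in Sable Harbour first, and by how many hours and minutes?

Flight 1 in UTC: 12:05 + 9:00 = 21:05 on Dec 6.
+13 hours and 46 minutes → arrive 10:51 UTC on Dec 7.
Flight 2 in UTC: 05:10 − 4:00 = 01:10 on Dec 7.
+5 hours and 25 minutes → arrive 06:35 UTC on Dec 7.
Flight 2 lands earlier by 4 hours 16 minutes.

the second, by 4 hours 16 minutes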